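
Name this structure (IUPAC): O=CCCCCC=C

hept-6-enal

The longest carbon chain that includes the –CHO group and the multiple bond has 7 carbons, so the parent hydride is heptane.
The highest-priority functional group is an aldehyde (terminal –CHO), so the name ends in -al.
The chain contains a C=C double bond, so the unsaturation ending is -ene.
Number the chain so that the aldehyde carbon is C-1 by definition.
This places the double bond between C-6 and C-7.
Assembling the pieces gives hept-6-enal.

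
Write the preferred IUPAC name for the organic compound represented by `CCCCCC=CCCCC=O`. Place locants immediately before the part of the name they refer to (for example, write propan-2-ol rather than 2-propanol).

undec-5-enal

The longest chain bearing the –CHO group and the multiple bond is 11 carbons long (undecane).
An aldehyde (terminal –CHO) is the principal characteristic group, giving the suffix -al.
The chain contains a C=C double bond, so the unsaturation ending is -ene.
Number the chain so that the aldehyde carbon is C-1 by definition.
That gives the double bond between C-5 and C-6.
Putting it together: undec-5-enal.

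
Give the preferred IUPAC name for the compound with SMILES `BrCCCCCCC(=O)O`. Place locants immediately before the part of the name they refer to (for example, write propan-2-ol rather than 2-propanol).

The longest chain bearing the –COOH group is 7 carbons long (heptane).
The principal characteristic group is a carboxylic acid (terminal –COOH), named with the suffix -oic acid.
Number the chain so that the carboxylic acid carbon is C-1 by definition.
This places a bromo group at C-7.
The name is 7-bromoheptanoic acid.

7-bromoheptanoic acid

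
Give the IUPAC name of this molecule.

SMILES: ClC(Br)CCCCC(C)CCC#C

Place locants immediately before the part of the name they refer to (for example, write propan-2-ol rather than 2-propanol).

10-bromo-10-chloro-5-methyldec-1-yne

The longest carbon chain that includes the multiple bond has 10 carbons, so the parent hydride is decane.
A C≡C triple bond in the chain gives the infix -yne-.
Choose the numbering such that numbering from this end puts the triple bond at C-1 rather than C-9.
That gives the triple bond between C-1 and C-2; a bromo group at C-10; a chloro group at C-10; a methyl group at C-5.
Substituent prefixes are cited in alphabetical order (multiplying prefixes like di-/tri- are ignored for ordering).
The name is 10-bromo-10-chloro-5-methyldec-1-yne.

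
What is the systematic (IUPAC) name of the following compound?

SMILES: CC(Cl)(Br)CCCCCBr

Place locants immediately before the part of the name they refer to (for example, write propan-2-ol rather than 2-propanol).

1,6-dibromo-6-chloroheptane

The parent chain contains 7 carbons (heptane).
Number the chain so that the substituent locant set {1,6,6} is lower than {2,2,7} at the first point of difference.
With this numbering: bromo groups at C-1 and C-6; a chloro group at C-6.
Substituent prefixes are cited in alphabetical order (multiplying prefixes like di-/tri- are ignored for ordering).
Assembling the pieces gives 1,6-dibromo-6-chloroheptane.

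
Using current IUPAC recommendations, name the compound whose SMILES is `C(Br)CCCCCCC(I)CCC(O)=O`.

Counting along the main chain through the –COOH group gives 11 carbons: the parent is undecane.
The highest-priority functional group is a carboxylic acid (terminal –COOH), so the name ends in -oic acid.
Number the chain so that the carboxylic acid carbon is C-1 by definition.
This places a bromo group at C-11; an iodo group at C-4.
Substituent prefixes are cited in alphabetical order (multiplying prefixes like di-/tri- are ignored for ordering).
Putting it together: 11-bromo-4-iodoundecanoic acid.

11-bromo-4-iodoundecanoic acid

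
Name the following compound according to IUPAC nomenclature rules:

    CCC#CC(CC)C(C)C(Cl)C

7-chloro-5-ethyl-6-methyloct-3-yne

Counting along the main chain through the multiple bond gives 8 carbons: the parent is octane.
The chain contains a C≡C triple bond, so the unsaturation ending is -yne.
Choose the numbering such that numbering from this end puts the triple bond at C-3 rather than C-5.
That gives the triple bond between C-3 and C-4; a chloro group at C-7; an ethyl group at C-5; a methyl group at C-6.
The substituents are ordered alphabetically, ignoring any di-/tri- multipliers.
The name is 7-chloro-5-ethyl-6-methyloct-3-yne.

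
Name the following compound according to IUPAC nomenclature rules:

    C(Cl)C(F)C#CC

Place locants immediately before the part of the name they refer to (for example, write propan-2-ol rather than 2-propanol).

5-chloro-4-fluoropent-2-yne

Counting along the main chain through the multiple bond gives 5 carbons: the parent is pentane.
The chain contains a C≡C triple bond, so the unsaturation ending is -yne.
Choose the numbering such that numbering from this end puts the triple bond at C-2 rather than C-3.
This places the triple bond between C-2 and C-3; a chloro group at C-5; a fluoro group at C-4.
Prefixes are listed alphabetically: chloro, fluoro.
Putting it together: 5-chloro-4-fluoropent-2-yne.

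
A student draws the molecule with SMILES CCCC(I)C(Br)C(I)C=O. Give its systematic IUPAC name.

The longest chain bearing the –CHO group is 7 carbons long (heptane).
An aldehyde (terminal –CHO) is the principal characteristic group, giving the suffix -al.
Choose the numbering such that the aldehyde carbon is C-1 by definition.
That gives a bromo group at C-3; iodo groups at C-2 and C-4.
Substituent prefixes are cited in alphabetical order (multiplying prefixes like di-/tri- are ignored for ordering).
The name is 3-bromo-2,4-diiodoheptanal.

3-bromo-2,4-diiodoheptanal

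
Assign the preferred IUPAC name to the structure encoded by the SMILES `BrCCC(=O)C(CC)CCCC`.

1-bromo-4-ethyloctan-3-one

The longest chain bearing the carbonyl is 8 carbons long (octane).
A ketone (C=O on an internal carbon) is the principal characteristic group, giving the suffix -one.
The numbering direction is chosen so that numbering from this end puts the carbonyl group at C-3 rather than C-6.
With this numbering: the carbonyl at C-3; a bromo group at C-1; an ethyl group at C-4.
The substituents are ordered alphabetically, ignoring any di-/tri- multipliers.
Assembling the pieces gives 1-bromo-4-ethyloctan-3-one.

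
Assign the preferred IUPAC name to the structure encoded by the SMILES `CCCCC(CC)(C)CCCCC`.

The longest carbon chain is 10 atoms: the parent is decane.
Number the chain so that the substituent locant set {5,5} is lower than {6,6} at the first point of difference.
With this numbering: an ethyl group at C-5; a methyl group at C-5.
Prefixes are listed alphabetically: ethyl, methyl.
Putting it together: 5-ethyl-5-methyldecane.

5-ethyl-5-methyldecane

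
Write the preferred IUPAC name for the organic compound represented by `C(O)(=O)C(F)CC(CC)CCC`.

4-ethyl-2-fluoroheptanoic acid

Counting along the main chain through the –COOH group gives 7 carbons: the parent is heptane.
The highest-priority functional group is a carboxylic acid (terminal –COOH), so the name ends in -oic acid.
Number the chain so that the carboxylic acid carbon is C-1 by definition.
This places an ethyl group at C-4; a fluoro group at C-2.
Substituent prefixes are cited in alphabetical order (multiplying prefixes like di-/tri- are ignored for ordering).
Assembling the pieces gives 4-ethyl-2-fluoroheptanoic acid.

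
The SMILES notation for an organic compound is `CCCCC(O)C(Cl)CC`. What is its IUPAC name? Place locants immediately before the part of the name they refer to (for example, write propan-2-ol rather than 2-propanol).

3-chlorooctan-4-ol

Counting along the main chain through the –OH group gives 8 carbons: the parent is octane.
The highest-priority functional group is an alcohol (–OH), so the name ends in -ol.
Number the chain so that numbering from this end puts the hydroxyl group at C-4 rather than C-5.
This places the hydroxyl at C-4; a chloro group at C-3.
Putting it together: 3-chlorooctan-4-ol.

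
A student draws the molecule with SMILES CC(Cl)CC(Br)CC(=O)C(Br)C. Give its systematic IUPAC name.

2,5-dibromo-7-chlorooctan-3-one

The longest chain bearing the carbonyl is 8 carbons long (octane).
A ketone (C=O on an internal carbon) is the principal characteristic group, giving the suffix -one.
Number the chain so that numbering from this end puts the carbonyl group at C-3 rather than C-6.
With this numbering: the carbonyl at C-3; bromo groups at C-2 and C-5; a chloro group at C-7.
Substituent prefixes are cited in alphabetical order (multiplying prefixes like di-/tri- are ignored for ordering).
Assembling the pieces gives 2,5-dibromo-7-chlorooctan-3-one.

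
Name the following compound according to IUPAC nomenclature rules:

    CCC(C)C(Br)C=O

The longest chain bearing the –CHO group is 5 carbons long (pentane).
The principal characteristic group is an aldehyde (terminal –CHO), named with the suffix -al.
Number the chain so that the aldehyde carbon is C-1 by definition.
With this numbering: a bromo group at C-2; a methyl group at C-3.
The substituents are ordered alphabetically, ignoring any di-/tri- multipliers.
Putting it together: 2-bromo-3-methylpentanal.

2-bromo-3-methylpentanal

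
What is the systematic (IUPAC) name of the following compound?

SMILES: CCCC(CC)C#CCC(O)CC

The longest carbon chain that includes the –OH group and the multiple bond has 10 carbons, so the parent hydride is decane.
An alcohol (–OH) is the principal characteristic group, giving the suffix -ol.
There is one C≡C triple bond, indicated by the ending -yne.
The numbering direction is chosen so that numbering from this end puts the hydroxyl group at C-3 rather than C-8.
That gives the hydroxyl at C-3; the triple bond between C-5 and C-6; an ethyl group at C-7.
The name is 7-ethyldec-5-yn-3-ol.

7-ethyldec-5-yn-3-ol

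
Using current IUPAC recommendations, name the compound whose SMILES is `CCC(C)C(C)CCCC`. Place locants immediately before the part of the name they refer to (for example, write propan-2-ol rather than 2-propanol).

3,4-dimethyloctane

The longest continuous carbon chain has 8 atoms, so the parent hydride is octane.
Choose the numbering such that the substituent locant set {3,4} is lower than {5,6} at the first point of difference.
With this numbering: methyl groups at C-3 and C-4.
Putting it together: 3,4-dimethyloctane.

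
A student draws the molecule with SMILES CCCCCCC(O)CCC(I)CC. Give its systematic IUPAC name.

3-iodododecan-6-ol

The longest carbon chain that includes the –OH group has 12 carbons, so the parent hydride is dodecane.
An alcohol (–OH) is the principal characteristic group, giving the suffix -ol.
Choose the numbering such that numbering from this end puts the hydroxyl group at C-6 rather than C-7.
This places the hydroxyl at C-6; an iodo group at C-3.
Assembling the pieces gives 3-iodododecan-6-ol.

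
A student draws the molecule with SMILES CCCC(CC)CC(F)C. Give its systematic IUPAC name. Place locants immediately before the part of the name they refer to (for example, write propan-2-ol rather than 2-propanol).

The parent chain contains 7 carbons (heptane).
The numbering direction is chosen so that the substituent locant set {2,4} is lower than {4,6} at the first point of difference.
That gives an ethyl group at C-4; a fluoro group at C-2.
The substituents are ordered alphabetically, ignoring any di-/tri- multipliers.
Putting it together: 4-ethyl-2-fluoroheptane.

4-ethyl-2-fluoroheptane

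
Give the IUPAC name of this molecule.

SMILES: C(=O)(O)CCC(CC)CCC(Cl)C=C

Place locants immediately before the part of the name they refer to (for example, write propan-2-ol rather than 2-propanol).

Counting along the main chain through the –COOH group and the multiple bond gives 9 carbons: the parent is nonane.
The highest-priority functional group is a carboxylic acid (terminal –COOH), so the name ends in -oic acid.
There is one C=C double bond, indicated by the ending -ene.
Number the chain so that the carboxylic acid carbon is C-1 by definition.
This places the double bond between C-8 and C-9; a chloro group at C-7; an ethyl group at C-4.
Prefixes are listed alphabetically: chloro, ethyl.
Putting it together: 7-chloro-4-ethylnon-8-enoic acid.

7-chloro-4-ethylnon-8-enoic acid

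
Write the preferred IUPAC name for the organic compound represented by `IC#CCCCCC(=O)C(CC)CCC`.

4-ethyl-11-iodoundec-10-yn-5-one

The longest chain bearing the carbonyl and the multiple bond is 11 carbons long (undecane).
The highest-priority functional group is a ketone (C=O on an internal carbon), so the name ends in -one.
There is one C≡C triple bond, indicated by the ending -yne.
The numbering direction is chosen so that numbering from this end puts the carbonyl group at C-5 rather than C-7.
That gives the carbonyl at C-5; the triple bond between C-10 and C-11; an ethyl group at C-4; an iodo group at C-11.
The substituents are ordered alphabetically, ignoring any di-/tri- multipliers.
Assembling the pieces gives 4-ethyl-11-iodoundec-10-yn-5-one.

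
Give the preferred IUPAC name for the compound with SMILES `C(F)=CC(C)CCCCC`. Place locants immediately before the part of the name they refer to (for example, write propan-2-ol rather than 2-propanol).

Counting along the main chain through the multiple bond gives 8 carbons: the parent is octane.
A C=C double bond in the chain gives the infix -ene-.
Number the chain so that numbering from this end puts the double bond at C-1 rather than C-7.
With this numbering: the double bond between C-1 and C-2; a fluoro group at C-1; a methyl group at C-3.
The substituents are ordered alphabetically, ignoring any di-/tri- multipliers.
The name is 1-fluoro-3-methyloct-1-ene.

1-fluoro-3-methyloct-1-ene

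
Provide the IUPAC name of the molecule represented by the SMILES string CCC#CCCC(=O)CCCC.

undec-8-yn-5-one

The longest carbon chain that includes the carbonyl and the multiple bond has 11 carbons, so the parent hydride is undecane.
The highest-priority functional group is a ketone (C=O on an internal carbon), so the name ends in -one.
There is one C≡C triple bond, indicated by the ending -yne.
The numbering direction is chosen so that numbering from this end puts the carbonyl group at C-5 rather than C-7.
That gives the carbonyl at C-5; the triple bond between C-8 and C-9.
Putting it together: undec-8-yn-5-one.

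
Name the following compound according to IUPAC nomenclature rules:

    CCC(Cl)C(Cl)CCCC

3,4-dichlorooctane

The longest carbon chain is 8 atoms: the parent is octane.
Choose the numbering such that the substituent locant set {3,4} is lower than {5,6} at the first point of difference.
This places chloro groups at C-3 and C-4.
Putting it together: 3,4-dichlorooctane.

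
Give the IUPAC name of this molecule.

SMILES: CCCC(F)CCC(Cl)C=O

2-chloro-5-fluorooctanal

The longest chain bearing the –CHO group is 8 carbons long (octane).
The principal characteristic group is an aldehyde (terminal –CHO), named with the suffix -al.
Number the chain so that the aldehyde carbon is C-1 by definition.
With this numbering: a chloro group at C-2; a fluoro group at C-5.
Prefixes are listed alphabetically: chloro, fluoro.
Assembling the pieces gives 2-chloro-5-fluorooctanal.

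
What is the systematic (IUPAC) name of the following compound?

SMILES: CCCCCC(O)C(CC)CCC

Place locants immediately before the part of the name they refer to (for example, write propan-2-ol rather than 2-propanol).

Counting along the main chain through the –OH group gives 10 carbons: the parent is decane.
The highest-priority functional group is an alcohol (–OH), so the name ends in -ol.
Number the chain so that numbering from this end puts the hydroxyl group at C-5 rather than C-6.
With this numbering: the hydroxyl at C-5; an ethyl group at C-4.
Assembling the pieces gives 4-ethyldecan-5-ol.

4-ethyldecan-5-ol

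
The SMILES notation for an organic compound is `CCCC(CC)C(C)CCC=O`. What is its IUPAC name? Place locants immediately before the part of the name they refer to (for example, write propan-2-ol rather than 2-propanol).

5-ethyl-4-methyloctanal

The longest chain bearing the –CHO group is 8 carbons long (octane).
An aldehyde (terminal –CHO) is the principal characteristic group, giving the suffix -al.
The numbering direction is chosen so that the aldehyde carbon is C-1 by definition.
That gives an ethyl group at C-5; a methyl group at C-4.
Prefixes are listed alphabetically: ethyl, methyl.
Putting it together: 5-ethyl-4-methyloctanal.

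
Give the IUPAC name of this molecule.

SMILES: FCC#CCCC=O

Counting along the main chain through the –CHO group and the multiple bond gives 6 carbons: the parent is hexane.
The principal characteristic group is an aldehyde (terminal –CHO), named with the suffix -al.
There is one C≡C triple bond, indicated by the ending -yne.
The numbering direction is chosen so that the aldehyde carbon is C-1 by definition.
With this numbering: the triple bond between C-4 and C-5; a fluoro group at C-6.
Putting it together: 6-fluorohex-4-ynal.

6-fluorohex-4-ynal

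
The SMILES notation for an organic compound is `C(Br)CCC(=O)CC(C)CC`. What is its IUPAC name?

1-bromo-6-methyloctan-4-one

Counting along the main chain through the carbonyl gives 8 carbons: the parent is octane.
The highest-priority functional group is a ketone (C=O on an internal carbon), so the name ends in -one.
Number the chain so that numbering from this end puts the carbonyl group at C-4 rather than C-5.
This places the carbonyl at C-4; a bromo group at C-1; a methyl group at C-6.
Prefixes are listed alphabetically: bromo, methyl.
Putting it together: 1-bromo-6-methyloctan-4-one.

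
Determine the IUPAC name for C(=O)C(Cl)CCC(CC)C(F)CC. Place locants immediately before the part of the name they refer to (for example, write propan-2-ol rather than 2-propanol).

2-chloro-5-ethyl-6-fluorooctanal

Counting along the main chain through the –CHO group gives 8 carbons: the parent is octane.
An aldehyde (terminal –CHO) is the principal characteristic group, giving the suffix -al.
Choose the numbering such that the aldehyde carbon is C-1 by definition.
This places a chloro group at C-2; an ethyl group at C-5; a fluoro group at C-6.
Prefixes are listed alphabetically: chloro, ethyl, fluoro.
The name is 2-chloro-5-ethyl-6-fluorooctanal.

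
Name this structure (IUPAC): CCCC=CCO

hex-2-en-1-ol

The longest carbon chain that includes the –OH group and the multiple bond has 6 carbons, so the parent hydride is hexane.
An alcohol (–OH) is the principal characteristic group, giving the suffix -ol.
A C=C double bond in the chain gives the infix -ene-.
Number the chain so that numbering from this end puts the hydroxyl group at C-1 rather than C-6.
With this numbering: the hydroxyl at C-1; the double bond between C-2 and C-3.
The name is hex-2-en-1-ol.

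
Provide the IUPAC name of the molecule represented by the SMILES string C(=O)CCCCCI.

The longest carbon chain that includes the –CHO group has 6 carbons, so the parent hydride is hexane.
The principal characteristic group is an aldehyde (terminal –CHO), named with the suffix -al.
The numbering direction is chosen so that the aldehyde carbon is C-1 by definition.
With this numbering: an iodo group at C-6.
The name is 6-iodohexanal.

6-iodohexanal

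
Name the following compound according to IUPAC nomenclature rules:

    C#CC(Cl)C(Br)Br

4,4-dibromo-3-chlorobut-1-yne

The longest carbon chain that includes the multiple bond has 4 carbons, so the parent hydride is butane.
The chain contains a C≡C triple bond, so the unsaturation ending is -yne.
The numbering direction is chosen so that numbering from this end puts the triple bond at C-1 rather than C-3.
This places the triple bond between C-1 and C-2; two bromo groups at C-4; a chloro group at C-3.
Substituent prefixes are cited in alphabetical order (multiplying prefixes like di-/tri- are ignored for ordering).
Putting it together: 4,4-dibromo-3-chlorobut-1-yne.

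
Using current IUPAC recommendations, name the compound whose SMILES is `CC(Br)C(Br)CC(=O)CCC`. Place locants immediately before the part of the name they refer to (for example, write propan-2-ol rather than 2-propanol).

6,7-dibromooctan-4-one

Counting along the main chain through the carbonyl gives 8 carbons: the parent is octane.
A ketone (C=O on an internal carbon) is the principal characteristic group, giving the suffix -one.
Number the chain so that numbering from this end puts the carbonyl group at C-4 rather than C-5.
With this numbering: the carbonyl at C-4; bromo groups at C-6 and C-7.
Assembling the pieces gives 6,7-dibromooctan-4-one.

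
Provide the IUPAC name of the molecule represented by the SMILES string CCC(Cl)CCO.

3-chloropentan-1-ol

Counting along the main chain through the –OH group gives 5 carbons: the parent is pentane.
The principal characteristic group is an alcohol (–OH), named with the suffix -ol.
Number the chain so that numbering from this end puts the hydroxyl group at C-1 rather than C-5.
With this numbering: the hydroxyl at C-1; a chloro group at C-3.
Putting it together: 3-chloropentan-1-ol.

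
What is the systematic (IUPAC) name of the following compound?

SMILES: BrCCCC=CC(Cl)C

The longest carbon chain that includes the multiple bond has 7 carbons, so the parent hydride is heptane.
There is one C=C double bond, indicated by the ending -ene.
The numbering direction is chosen so that numbering from this end puts the double bond at C-3 rather than C-4.
That gives the double bond between C-3 and C-4; a bromo group at C-7; a chloro group at C-2.
Substituent prefixes are cited in alphabetical order (multiplying prefixes like di-/tri- are ignored for ordering).
Putting it together: 7-bromo-2-chlorohept-3-ene.

7-bromo-2-chlorohept-3-ene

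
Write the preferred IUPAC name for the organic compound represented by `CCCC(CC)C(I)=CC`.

The longest carbon chain that includes the multiple bond has 7 carbons, so the parent hydride is heptane.
A C=C double bond in the chain gives the infix -ene-.
Number the chain so that numbering from this end puts the double bond at C-2 rather than C-5.
This places the double bond between C-2 and C-3; an ethyl group at C-4; an iodo group at C-3.
The substituents are ordered alphabetically, ignoring any di-/tri- multipliers.
Assembling the pieces gives 4-ethyl-3-iodohept-2-ene.

4-ethyl-3-iodohept-2-ene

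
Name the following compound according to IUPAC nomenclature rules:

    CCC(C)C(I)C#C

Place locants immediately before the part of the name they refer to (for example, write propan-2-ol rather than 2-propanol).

3-iodo-4-methylhex-1-yne

The longest chain bearing the multiple bond is 6 carbons long (hexane).
A C≡C triple bond in the chain gives the infix -yne-.
Choose the numbering such that numbering from this end puts the triple bond at C-1 rather than C-5.
With this numbering: the triple bond between C-1 and C-2; an iodo group at C-3; a methyl group at C-4.
The substituents are ordered alphabetically, ignoring any di-/tri- multipliers.
Assembling the pieces gives 3-iodo-4-methylhex-1-yne.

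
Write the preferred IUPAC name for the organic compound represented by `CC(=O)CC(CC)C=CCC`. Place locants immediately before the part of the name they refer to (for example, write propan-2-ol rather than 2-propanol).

The longest carbon chain that includes the carbonyl and the multiple bond has 8 carbons, so the parent hydride is octane.
A ketone (C=O on an internal carbon) is the principal characteristic group, giving the suffix -one.
There is one C=C double bond, indicated by the ending -ene.
The numbering direction is chosen so that numbering from this end puts the carbonyl group at C-2 rather than C-7.
With this numbering: the carbonyl at C-2; the double bond between C-5 and C-6; an ethyl group at C-4.
The name is 4-ethyloct-5-en-2-one.

4-ethyloct-5-en-2-one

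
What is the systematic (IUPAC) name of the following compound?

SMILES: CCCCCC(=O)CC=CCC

undec-3-en-6-one

The longest chain bearing the carbonyl and the multiple bond is 11 carbons long (undecane).
The principal characteristic group is a ketone (C=O on an internal carbon), named with the suffix -one.
There is one C=C double bond, indicated by the ending -ene.
Number the chain so that numbering from this end puts the double bond at C-3 rather than C-8.
This places the carbonyl at C-6; the double bond between C-3 and C-4.
The name is undec-3-en-6-one.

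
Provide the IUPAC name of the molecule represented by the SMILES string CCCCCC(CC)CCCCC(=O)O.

6-ethylundecanoic acid

The longest carbon chain that includes the –COOH group has 11 carbons, so the parent hydride is undecane.
The highest-priority functional group is a carboxylic acid (terminal –COOH), so the name ends in -oic acid.
The numbering direction is chosen so that the carboxylic acid carbon is C-1 by definition.
That gives an ethyl group at C-6.
The name is 6-ethylundecanoic acid.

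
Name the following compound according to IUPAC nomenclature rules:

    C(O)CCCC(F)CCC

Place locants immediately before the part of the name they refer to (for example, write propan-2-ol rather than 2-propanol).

The longest chain bearing the –OH group is 8 carbons long (octane).
An alcohol (–OH) is the principal characteristic group, giving the suffix -ol.
Number the chain so that numbering from this end puts the hydroxyl group at C-1 rather than C-8.
With this numbering: the hydroxyl at C-1; a fluoro group at C-5.
Assembling the pieces gives 5-fluorooctan-1-ol.

5-fluorooctan-1-ol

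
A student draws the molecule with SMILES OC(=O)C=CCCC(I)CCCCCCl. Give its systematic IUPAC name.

11-chloro-6-iodoundec-2-enoic acid

The longest chain bearing the –COOH group and the multiple bond is 11 carbons long (undecane).
The principal characteristic group is a carboxylic acid (terminal –COOH), named with the suffix -oic acid.
There is one C=C double bond, indicated by the ending -ene.
Number the chain so that the carboxylic acid carbon is C-1 by definition.
That gives the double bond between C-2 and C-3; a chloro group at C-11; an iodo group at C-6.
The substituents are ordered alphabetically, ignoring any di-/tri- multipliers.
The name is 11-chloro-6-iodoundec-2-enoic acid.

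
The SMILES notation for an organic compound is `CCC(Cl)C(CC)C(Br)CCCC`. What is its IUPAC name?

5-bromo-3-chloro-4-ethylnonane

The parent chain contains 9 carbons (nonane).
Choose the numbering such that the substituent locant set {3,4,5} is lower than {5,6,7} at the first point of difference.
That gives a bromo group at C-5; a chloro group at C-3; an ethyl group at C-4.
Prefixes are listed alphabetically: bromo, chloro, ethyl.
Putting it together: 5-bromo-3-chloro-4-ethylnonane.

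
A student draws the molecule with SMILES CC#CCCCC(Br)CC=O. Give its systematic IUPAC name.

3-bromonon-7-ynal

The longest carbon chain that includes the –CHO group and the multiple bond has 9 carbons, so the parent hydride is nonane.
The principal characteristic group is an aldehyde (terminal –CHO), named with the suffix -al.
The chain contains a C≡C triple bond, so the unsaturation ending is -yne.
Number the chain so that the aldehyde carbon is C-1 by definition.
That gives the triple bond between C-7 and C-8; a bromo group at C-3.
The name is 3-bromonon-7-ynal.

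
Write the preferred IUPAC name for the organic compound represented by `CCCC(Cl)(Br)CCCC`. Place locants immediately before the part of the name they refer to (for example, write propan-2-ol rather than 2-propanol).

The longest continuous carbon chain has 8 atoms, so the parent hydride is octane.
The numbering direction is chosen so that the substituent locant set {4,4} is lower than {5,5} at the first point of difference.
This places a bromo group at C-4; a chloro group at C-4.
Prefixes are listed alphabetically: bromo, chloro.
Assembling the pieces gives 4-bromo-4-chlorooctane.

4-bromo-4-chlorooctane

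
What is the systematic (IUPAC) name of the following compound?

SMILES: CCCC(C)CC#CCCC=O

7-methyldec-4-ynal

The longest chain bearing the –CHO group and the multiple bond is 10 carbons long (decane).
The highest-priority functional group is an aldehyde (terminal –CHO), so the name ends in -al.
A C≡C triple bond in the chain gives the infix -yne-.
Number the chain so that the aldehyde carbon is C-1 by definition.
With this numbering: the triple bond between C-4 and C-5; a methyl group at C-7.
Assembling the pieces gives 7-methyldec-4-ynal.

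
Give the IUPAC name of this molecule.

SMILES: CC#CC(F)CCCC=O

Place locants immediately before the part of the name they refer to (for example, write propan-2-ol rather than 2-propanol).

The longest carbon chain that includes the –CHO group and the multiple bond has 8 carbons, so the parent hydride is octane.
The highest-priority functional group is an aldehyde (terminal –CHO), so the name ends in -al.
A C≡C triple bond in the chain gives the infix -yne-.
The numbering direction is chosen so that the aldehyde carbon is C-1 by definition.
With this numbering: the triple bond between C-6 and C-7; a fluoro group at C-5.
The name is 5-fluorooct-6-ynal.

5-fluorooct-6-ynal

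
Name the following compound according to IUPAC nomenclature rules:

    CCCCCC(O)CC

octan-3-ol

The longest carbon chain that includes the –OH group has 8 carbons, so the parent hydride is octane.
The principal characteristic group is an alcohol (–OH), named with the suffix -ol.
The numbering direction is chosen so that numbering from this end puts the hydroxyl group at C-3 rather than C-6.
That gives the hydroxyl at C-3.
Assembling the pieces gives octan-3-ol.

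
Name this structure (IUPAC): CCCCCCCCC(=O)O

Counting along the main chain through the –COOH group gives 9 carbons: the parent is nonane.
A carboxylic acid (terminal –COOH) is the principal characteristic group, giving the suffix -oic acid.
Number the chain so that the carboxylic acid carbon is C-1 by definition.
Putting it together: nonanoic acid.

nonanoic acid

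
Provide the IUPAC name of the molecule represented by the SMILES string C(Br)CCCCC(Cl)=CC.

8-bromo-3-chlorooct-2-ene

The longest chain bearing the multiple bond is 8 carbons long (octane).
A C=C double bond in the chain gives the infix -ene-.
Number the chain so that numbering from this end puts the double bond at C-2 rather than C-6.
This places the double bond between C-2 and C-3; a bromo group at C-8; a chloro group at C-3.
The substituents are ordered alphabetically, ignoring any di-/tri- multipliers.
Putting it together: 8-bromo-3-chlorooct-2-ene.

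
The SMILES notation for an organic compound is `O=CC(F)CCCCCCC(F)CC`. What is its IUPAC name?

Counting along the main chain through the –CHO group gives 11 carbons: the parent is undecane.
The principal characteristic group is an aldehyde (terminal –CHO), named with the suffix -al.
Choose the numbering such that the aldehyde carbon is C-1 by definition.
This places fluoro groups at C-2 and C-9.
Putting it together: 2,9-difluoroundecanal.

2,9-difluoroundecanal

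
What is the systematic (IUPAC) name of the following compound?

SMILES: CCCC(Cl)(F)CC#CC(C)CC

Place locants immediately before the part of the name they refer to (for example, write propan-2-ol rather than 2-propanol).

The longest chain bearing the multiple bond is 10 carbons long (decane).
A C≡C triple bond in the chain gives the infix -yne-.
Choose the numbering such that numbering from this end puts the triple bond at C-4 rather than C-6.
That gives the triple bond between C-4 and C-5; a chloro group at C-7; a fluoro group at C-7; a methyl group at C-3.
Substituent prefixes are cited in alphabetical order (multiplying prefixes like di-/tri- are ignored for ordering).
Putting it together: 7-chloro-7-fluoro-3-methyldec-4-yne.

7-chloro-7-fluoro-3-methyldec-4-yne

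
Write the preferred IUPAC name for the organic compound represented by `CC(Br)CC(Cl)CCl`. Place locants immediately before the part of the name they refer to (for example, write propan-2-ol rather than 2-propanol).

4-bromo-1,2-dichloropentane

The longest carbon chain is 5 atoms: the parent is pentane.
Choose the numbering such that the substituent locant set {1,2,4} is lower than {2,4,5} at the first point of difference.
That gives a bromo group at C-4; chloro groups at C-1 and C-2.
Prefixes are listed alphabetically: bromo, chloro.
Putting it together: 4-bromo-1,2-dichloropentane.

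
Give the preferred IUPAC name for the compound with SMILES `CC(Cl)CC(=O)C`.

The longest chain bearing the carbonyl is 5 carbons long (pentane).
The highest-priority functional group is a ketone (C=O on an internal carbon), so the name ends in -one.
Choose the numbering such that numbering from this end puts the carbonyl group at C-2 rather than C-4.
With this numbering: the carbonyl at C-2; a chloro group at C-4.
Assembling the pieces gives 4-chloropentan-2-one.

4-chloropentan-2-one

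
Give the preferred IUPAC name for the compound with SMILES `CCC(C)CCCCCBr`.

1-bromo-6-methyloctane

The parent chain contains 8 carbons (octane).
Number the chain so that the substituent locant set {1,6} is lower than {3,8} at the first point of difference.
With this numbering: a bromo group at C-1; a methyl group at C-6.
Substituent prefixes are cited in alphabetical order (multiplying prefixes like di-/tri- are ignored for ordering).
Putting it together: 1-bromo-6-methyloctane.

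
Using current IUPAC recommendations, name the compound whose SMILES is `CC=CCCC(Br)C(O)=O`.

2-bromohept-5-enoic acid

The longest carbon chain that includes the –COOH group and the multiple bond has 7 carbons, so the parent hydride is heptane.
A carboxylic acid (terminal –COOH) is the principal characteristic group, giving the suffix -oic acid.
There is one C=C double bond, indicated by the ending -ene.
The numbering direction is chosen so that the carboxylic acid carbon is C-1 by definition.
With this numbering: the double bond between C-5 and C-6; a bromo group at C-2.
Assembling the pieces gives 2-bromohept-5-enoic acid.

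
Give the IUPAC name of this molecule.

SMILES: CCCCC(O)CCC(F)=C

2-fluoronon-1-en-5-ol

Counting along the main chain through the –OH group and the multiple bond gives 9 carbons: the parent is nonane.
An alcohol (–OH) is the principal characteristic group, giving the suffix -ol.
A C=C double bond in the chain gives the infix -ene-.
Choose the numbering such that numbering from this end puts the double bond at C-1 rather than C-8.
With this numbering: the hydroxyl at C-5; the double bond between C-1 and C-2; a fluoro group at C-2.
Assembling the pieces gives 2-fluoronon-1-en-5-ol.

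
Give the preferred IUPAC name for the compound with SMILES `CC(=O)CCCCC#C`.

The longest carbon chain that includes the carbonyl and the multiple bond has 8 carbons, so the parent hydride is octane.
The principal characteristic group is a ketone (C=O on an internal carbon), named with the suffix -one.
A C≡C triple bond in the chain gives the infix -yne-.
Choose the numbering such that numbering from this end puts the carbonyl group at C-2 rather than C-7.
That gives the carbonyl at C-2; the triple bond between C-7 and C-8.
Putting it together: oct-7-yn-2-one.

oct-7-yn-2-one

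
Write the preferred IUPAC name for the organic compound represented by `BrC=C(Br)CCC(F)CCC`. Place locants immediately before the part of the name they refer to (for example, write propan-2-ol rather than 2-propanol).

The longest chain bearing the multiple bond is 8 carbons long (octane).
There is one C=C double bond, indicated by the ending -ene.
The numbering direction is chosen so that numbering from this end puts the double bond at C-1 rather than C-7.
With this numbering: the double bond between C-1 and C-2; bromo groups at C-1 and C-2; a fluoro group at C-5.
The substituents are ordered alphabetically, ignoring any di-/tri- multipliers.
Assembling the pieces gives 1,2-dibromo-5-fluorooct-1-ene.

1,2-dibromo-5-fluorooct-1-ene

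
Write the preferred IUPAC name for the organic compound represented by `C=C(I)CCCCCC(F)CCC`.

8-fluoro-2-iodoundec-1-ene

The longest carbon chain that includes the multiple bond has 11 carbons, so the parent hydride is undecane.
There is one C=C double bond, indicated by the ending -ene.
Choose the numbering such that numbering from this end puts the double bond at C-1 rather than C-10.
With this numbering: the double bond between C-1 and C-2; a fluoro group at C-8; an iodo group at C-2.
Substituent prefixes are cited in alphabetical order (multiplying prefixes like di-/tri- are ignored for ordering).
Assembling the pieces gives 8-fluoro-2-iodoundec-1-ene.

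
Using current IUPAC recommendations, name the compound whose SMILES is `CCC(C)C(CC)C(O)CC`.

The longest chain bearing the –OH group is 7 carbons long (heptane).
An alcohol (–OH) is the principal characteristic group, giving the suffix -ol.
The numbering direction is chosen so that numbering from this end puts the hydroxyl group at C-3 rather than C-5.
This places the hydroxyl at C-3; an ethyl group at C-4; a methyl group at C-5.
The substituents are ordered alphabetically, ignoring any di-/tri- multipliers.
Assembling the pieces gives 4-ethyl-5-methylheptan-3-ol.

4-ethyl-5-methylheptan-3-ol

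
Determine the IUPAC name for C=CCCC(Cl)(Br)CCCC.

5-bromo-5-chloronon-1-ene

The longest chain bearing the multiple bond is 9 carbons long (nonane).
There is one C=C double bond, indicated by the ending -ene.
Choose the numbering such that numbering from this end puts the double bond at C-1 rather than C-8.
With this numbering: the double bond between C-1 and C-2; a bromo group at C-5; a chloro group at C-5.
The substituents are ordered alphabetically, ignoring any di-/tri- multipliers.
The name is 5-bromo-5-chloronon-1-ene.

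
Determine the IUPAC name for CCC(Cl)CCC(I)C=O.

Counting along the main chain through the –CHO group gives 7 carbons: the parent is heptane.
An aldehyde (terminal –CHO) is the principal characteristic group, giving the suffix -al.
The numbering direction is chosen so that the aldehyde carbon is C-1 by definition.
That gives a chloro group at C-5; an iodo group at C-2.
Prefixes are listed alphabetically: chloro, iodo.
The name is 5-chloro-2-iodoheptanal.

5-chloro-2-iodoheptanal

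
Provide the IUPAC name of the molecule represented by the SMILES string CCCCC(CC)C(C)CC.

4-ethyl-3-methyloctane

The longest continuous carbon chain has 8 atoms, so the parent hydride is octane.
Number the chain so that the substituent locant set {3,4} is lower than {5,6} at the first point of difference.
With this numbering: an ethyl group at C-4; a methyl group at C-3.
The substituents are ordered alphabetically, ignoring any di-/tri- multipliers.
Putting it together: 4-ethyl-3-methyloctane.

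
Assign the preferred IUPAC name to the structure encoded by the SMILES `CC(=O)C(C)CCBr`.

5-bromo-3-methylpentan-2-one

Counting along the main chain through the carbonyl gives 5 carbons: the parent is pentane.
The highest-priority functional group is a ketone (C=O on an internal carbon), so the name ends in -one.
The numbering direction is chosen so that numbering from this end puts the carbonyl group at C-2 rather than C-4.
That gives the carbonyl at C-2; a bromo group at C-5; a methyl group at C-3.
Substituent prefixes are cited in alphabetical order (multiplying prefixes like di-/tri- are ignored for ordering).
Assembling the pieces gives 5-bromo-3-methylpentan-2-one.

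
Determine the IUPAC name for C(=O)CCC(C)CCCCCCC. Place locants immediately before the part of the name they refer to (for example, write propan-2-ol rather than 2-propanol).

4-methylundecanal

Counting along the main chain through the –CHO group gives 11 carbons: the parent is undecane.
The highest-priority functional group is an aldehyde (terminal –CHO), so the name ends in -al.
Number the chain so that the aldehyde carbon is C-1 by definition.
This places a methyl group at C-4.
The name is 4-methylundecanal.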